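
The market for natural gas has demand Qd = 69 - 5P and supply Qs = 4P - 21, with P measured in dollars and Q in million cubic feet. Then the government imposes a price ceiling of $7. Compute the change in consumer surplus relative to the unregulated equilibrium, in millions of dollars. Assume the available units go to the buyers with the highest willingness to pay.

6.6

Without the control the market clears where 69 - 5P = 4P - 21, i.e. P* = 10 and Q* = 19.
Because the ceiling (7) lies below the market-clearing price, it is binding.
At P = 7: Qd = 69 - 5·7 = 34 and Qs = 4·7 - 21 = 7.
Consumer surplus without the control is ½ · (13.8 - 10) · 19 = 36.1.
With the ceiling, 7 units are sold at 7 (assume they go to the highest-value buyers). The demand price at Q = 7 is 12.4, so CS = ½ · [(13.8 - 7) + (12.4 - 7)] · 7 = 42.7.
Change in consumer surplus = 42.7 - 36.1 = 6.6.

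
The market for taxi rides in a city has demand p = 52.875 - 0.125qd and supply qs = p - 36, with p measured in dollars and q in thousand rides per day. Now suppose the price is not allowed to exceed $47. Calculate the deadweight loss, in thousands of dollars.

Rearranging demand gives qd = 423 - 8p. Setting quantity demanded equal to quantity supplied, 423 - 8p = p - 36, gives p* = 51 and q* = 15.
The ceiling of 47 is below the equilibrium price 51, so it binds.
At p = 47: qd = 423 - 8·47 = 47 and qs = 47 - 36 = 11.
Quantity traded falls to 11. At q = 11 the demand price is (423 - 11)/8 = 51.5 and the supply price is 36 + 11 = 47.
Deadweight loss = ½ · (51.5 - 47) · (15 - 11) = ½ · 4.5 · 4 = 9.

9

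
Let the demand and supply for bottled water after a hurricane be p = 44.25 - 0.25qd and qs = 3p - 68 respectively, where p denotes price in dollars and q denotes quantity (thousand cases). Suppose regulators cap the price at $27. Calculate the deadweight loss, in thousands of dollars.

168

Rearranging demand gives qd = 177 - 4p. Equilibrium: 177 - 4p = 3p - 68, so 245 = 7p and p* = 35, q* = 37.
Since 27 < 35, the ceiling is binding.
At p = 27: qd = 177 - 4·27 = 69 and qs = 3·27 - 68 = 13.
Quantity traded falls to 13. At q = 13 the demand price is (177 - 13)/4 = 41 and the supply price is (68 + 13)/3 = 27.
Deadweight loss = ½ · (41 - 27) · (37 - 13) = ½ · 14 · 24 = 168.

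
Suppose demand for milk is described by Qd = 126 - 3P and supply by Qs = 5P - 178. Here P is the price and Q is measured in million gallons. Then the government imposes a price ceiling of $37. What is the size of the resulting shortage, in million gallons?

Without the control the market clears where 126 - 3P = 5P - 178, i.e. P* = 38 and Q* = 12.
Because the ceiling (37) lies below the market-clearing price, it is binding.
At P = 37: Qd = 126 - 3·37 = 15 and Qs = 5·37 - 178 = 7.
Shortage = Qd - Qs = 15 - 7 = 8.

8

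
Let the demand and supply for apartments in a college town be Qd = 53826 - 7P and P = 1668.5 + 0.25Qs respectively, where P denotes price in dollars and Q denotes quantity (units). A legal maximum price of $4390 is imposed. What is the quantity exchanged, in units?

Rearranging supply gives Qs = 4P - 6674. Setting quantity demanded equal to quantity supplied, 53826 - 7P = 4P - 6674, gives P* = 5500 and Q* = 15326.
The ceiling of 4390 is below the equilibrium price 5500, so it binds.
At P = 4390: Qd = 53826 - 7·4390 = 23096 and Qs = 4·4390 - 6674 = 10886.
The quantity actually transacted is the short side, supply: 10886.

10886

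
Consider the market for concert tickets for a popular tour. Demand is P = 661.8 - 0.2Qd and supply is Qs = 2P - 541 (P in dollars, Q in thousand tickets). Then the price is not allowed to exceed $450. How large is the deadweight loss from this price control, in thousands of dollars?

14000

Rearranging demand gives Qd = 3309 - 5P. Equilibrium: 3309 - 5P = 2P - 541, so 3850 = 7P and P* = 550, Q* = 559.
Because the ceiling (450) lies below the market-clearing price, it is binding.
At P = 450: Qd = 3309 - 5·450 = 1059 and Qs = 2·450 - 541 = 359.
Quantity traded falls to 359. At Q = 359 the demand price is (3309 - 359)/5 = 590 and the supply price is (541 + 359)/2 = 450.
Deadweight loss = ½ · (590 - 450) · (559 - 359) = ½ · 140 · 200 = 14000.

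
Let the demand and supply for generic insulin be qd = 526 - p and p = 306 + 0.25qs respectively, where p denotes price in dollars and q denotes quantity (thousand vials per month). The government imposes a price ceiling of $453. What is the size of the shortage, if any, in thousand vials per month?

Rearranging supply gives qs = 4p - 1224. Without the control the market clears where 526 - p = 4p - 1224, i.e. p* = 350 and q* = 176.
The ceiling of 453 is above the equilibrium price 350, so it is not binding; the market clears at p* = 350, q* = 176.
Since the control does not bind, there is no shortage.

0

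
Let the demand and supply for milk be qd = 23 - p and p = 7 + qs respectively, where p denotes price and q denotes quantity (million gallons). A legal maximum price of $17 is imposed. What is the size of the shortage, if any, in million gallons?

Rearranging supply gives qs = p - 7. In a free market, 23 - p = p - 7 gives the equilibrium p* = 15, q* = 8.
The ceiling of 17 is above the equilibrium price 15, so it is not binding; the market clears at p* = 15, q* = 8.
Since the control does not bind, there is no shortage.

0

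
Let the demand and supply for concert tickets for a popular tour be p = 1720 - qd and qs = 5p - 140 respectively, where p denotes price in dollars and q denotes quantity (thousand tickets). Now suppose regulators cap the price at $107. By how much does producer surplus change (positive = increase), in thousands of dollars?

-183207.5

Rearranging demand gives qd = 1720 - p. Without the control the market clears where 1720 - p = 5p - 140, i.e. p* = 310 and q* = 1410.
The ceiling of 107 is below the equilibrium price 310, so it binds.
At p = 107: qd = 1720 - 107 = 1613 and qs = 5·107 - 140 = 395.
Producer surplus without the control is ½ · (310 - 28) · 1410 = 198810.
With the ceiling, producers sell 395 units at 107, so PS = ½ · (107 - 28) · 395 = 15602.5.
Change in producer surplus = 15602.5 - 198810 = -183207.5.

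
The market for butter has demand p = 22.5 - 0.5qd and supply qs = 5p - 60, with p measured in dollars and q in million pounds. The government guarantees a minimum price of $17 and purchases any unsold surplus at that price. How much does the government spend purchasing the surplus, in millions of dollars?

238

Rearranging demand gives qd = 45 - 2p. Without the control the market clears where 45 - 2p = 5p - 60, i.e. p* = 15 and q* = 15.
The floor of 17 is above the equilibrium price 15, so it binds.
At p = 17: qd = 45 - 2·17 = 11 and qs = 5·17 - 60 = 25.
Surplus = qs - qd = 14.
Government expenditure = surplus × support price = 14 × 17 = 238.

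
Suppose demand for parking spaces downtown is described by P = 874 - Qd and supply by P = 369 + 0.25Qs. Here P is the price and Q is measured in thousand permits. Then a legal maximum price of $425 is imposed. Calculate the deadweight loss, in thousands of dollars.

Rearranging demand gives Qd = 874 - P; rearranging supply gives Qs = 4P - 1476. Equilibrium: 874 - P = 4P - 1476, so 2350 = 5P and P* = 470, Q* = 404.
Since 425 < 470, the ceiling is binding.
At P = 425: Qd = 874 - 425 = 449 and Qs = 4·425 - 1476 = 224.
Quantity traded falls to 224. At Q = 224 the demand price is 874 - 224 = 650 and the supply price is (1476 + 224)/4 = 425.
Deadweight loss = ½ · (650 - 425) · (404 - 224) = ½ · 225 · 180 = 20250.

20250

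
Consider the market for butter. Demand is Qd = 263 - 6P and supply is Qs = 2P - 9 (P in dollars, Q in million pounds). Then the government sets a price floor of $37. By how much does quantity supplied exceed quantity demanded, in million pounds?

Without the control the market clears where 263 - 6P = 2P - 9, i.e. P* = 34 and Q* = 59.
Because the floor (37) lies above the market-clearing price, it is binding.
At P = 37: Qd = 263 - 6·37 = 41 and Qs = 2·37 - 9 = 65.
Surplus = Qs - Qd = 65 - 41 = 24.

24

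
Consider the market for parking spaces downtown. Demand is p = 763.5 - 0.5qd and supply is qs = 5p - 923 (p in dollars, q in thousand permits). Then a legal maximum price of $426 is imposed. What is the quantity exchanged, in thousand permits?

827

Rearranging demand gives qd = 1527 - 2p. In a free market, 1527 - 2p = 5p - 923 gives the equilibrium p* = 350, q* = 827.
The ceiling of 426 is above the equilibrium price 350, so it is not binding; the market clears at p* = 350, q* = 827.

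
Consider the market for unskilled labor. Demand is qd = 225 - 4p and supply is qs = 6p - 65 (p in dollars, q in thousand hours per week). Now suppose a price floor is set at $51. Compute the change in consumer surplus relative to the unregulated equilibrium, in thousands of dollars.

Without the control the market clears where 225 - 4p = 6p - 65, i.e. p* = 29 and q* = 109.
Because the floor (51) lies above the market-clearing price, it is binding.
At p = 51: qd = 225 - 4·51 = 21 and qs = 6·51 - 65 = 241.
Consumer surplus without the control is ½ · (56.25 - 29) · 109 = 1485.125.
With the floor, consumers buy 21 units at 51, so CS = ½ · (56.25 - 51) · 21 = 55.125.
Change in consumer surplus = 55.125 - 1485.125 = -1430.

-1430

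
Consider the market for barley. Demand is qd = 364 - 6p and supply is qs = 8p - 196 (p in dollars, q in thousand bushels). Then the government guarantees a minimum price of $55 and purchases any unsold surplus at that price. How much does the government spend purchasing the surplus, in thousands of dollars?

11550

Setting quantity demanded equal to quantity supplied, 364 - 6p = 8p - 196, gives p* = 40 and q* = 124.
Since 55 > 40, the floor is binding.
At p = 55: qd = 364 - 6·55 = 34 and qs = 8·55 - 196 = 244.
Surplus = qs - qd = 210.
Government expenditure = surplus × support price = 210 × 55 = 11550.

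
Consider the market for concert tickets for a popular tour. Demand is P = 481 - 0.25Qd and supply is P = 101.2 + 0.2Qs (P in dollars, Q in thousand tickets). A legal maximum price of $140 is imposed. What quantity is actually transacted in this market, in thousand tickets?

194

Rearranging demand gives Qd = 1924 - 4P; rearranging supply gives Qs = 5P - 506. In a free market, 1924 - 4P = 5P - 506 gives the equilibrium P* = 270, Q* = 844.
Since 140 < 270, the ceiling is binding.
At P = 140: Qd = 1924 - 4·140 = 1364 and Qs = 5·140 - 506 = 194.
The quantity actually transacted is the short side, supply: 194.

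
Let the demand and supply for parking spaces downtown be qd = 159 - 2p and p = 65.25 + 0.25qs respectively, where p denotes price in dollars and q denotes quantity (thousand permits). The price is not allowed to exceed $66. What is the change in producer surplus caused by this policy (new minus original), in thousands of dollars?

-44

Rearranging supply gives qs = 4p - 261. Setting quantity demanded equal to quantity supplied, 159 - 2p = 4p - 261, gives p* = 70 and q* = 19.
Since 66 < 70, the ceiling is binding.
At p = 66: qd = 159 - 2·66 = 27 and qs = 4·66 - 261 = 3.
Producer surplus without the control is ½ · (70 - 65.25) · 19 = 45.125.
With the ceiling, producers sell 3 units at 66, so PS = ½ · (66 - 65.25) · 3 = 1.125.
Change in producer surplus = 1.125 - 45.125 = -44.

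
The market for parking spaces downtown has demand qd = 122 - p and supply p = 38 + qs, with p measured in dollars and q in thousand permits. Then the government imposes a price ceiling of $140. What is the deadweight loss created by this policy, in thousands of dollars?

0

Rearranging supply gives qs = p - 38. Setting quantity demanded equal to quantity supplied, 122 - p = p - 38, gives p* = 80 and q* = 42.
Since 140 is above p* = 80, the ceiling does not bind and the free-market outcome prevails.
Since the control does not bind, no trades are prevented and deadweight loss is zero.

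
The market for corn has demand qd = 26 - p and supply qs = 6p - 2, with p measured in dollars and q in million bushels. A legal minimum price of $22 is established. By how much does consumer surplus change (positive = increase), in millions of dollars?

-234

Equilibrium: 26 - p = 6p - 2, so 28 = 7p and p* = 4, q* = 22.
Since 22 > 4, the floor is binding.
At p = 22: qd = 26 - 22 = 4 and qs = 6·22 - 2 = 130.
Consumer surplus without the control is ½ · (26 - 4) · 22 = 242.
With the floor, consumers buy 4 units at 22, so CS = ½ · (26 - 22) · 4 = 8.
Change in consumer surplus = 8 - 242 = -234.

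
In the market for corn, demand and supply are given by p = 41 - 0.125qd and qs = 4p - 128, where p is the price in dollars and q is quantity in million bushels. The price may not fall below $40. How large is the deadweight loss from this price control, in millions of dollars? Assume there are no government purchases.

48

Rearranging demand gives qd = 328 - 8p. Setting quantity demanded equal to quantity supplied, 328 - 8p = 4p - 128, gives p* = 38 and q* = 24.
Because the floor (40) lies above the market-clearing price, it is binding.
At p = 40: qd = 328 - 8·40 = 8 and qs = 4·40 - 128 = 32.
Quantity traded falls to 8. At q = 8 the demand price is (328 - 8)/8 = 40 and the supply price is (128 + 8)/4 = 34.
Deadweight loss = ½ · (40 - 34) · (24 - 8) = ½ · 6 · 16 = 48.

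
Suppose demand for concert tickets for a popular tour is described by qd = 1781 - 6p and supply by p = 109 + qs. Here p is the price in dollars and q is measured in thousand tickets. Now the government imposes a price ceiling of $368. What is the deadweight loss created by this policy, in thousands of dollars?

Rearranging supply gives qs = p - 109. Setting quantity demanded equal to quantity supplied, 1781 - 6p = p - 109, gives p* = 270 and q* = 161.
Since 368 is above p* = 270, the ceiling does not bind and the free-market outcome prevails.
Since the control does not bind, no trades are prevented and deadweight loss is zero.

0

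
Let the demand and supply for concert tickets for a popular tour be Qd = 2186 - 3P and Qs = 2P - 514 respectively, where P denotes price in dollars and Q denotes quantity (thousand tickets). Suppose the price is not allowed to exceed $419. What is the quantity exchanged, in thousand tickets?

Equilibrium: 2186 - 3P = 2P - 514, so 2700 = 5P and P* = 540, Q* = 566.
Because the ceiling (419) lies below the market-clearing price, it is binding.
At P = 419: Qd = 2186 - 3·419 = 929 and Qs = 2·419 - 514 = 324.
The quantity actually transacted is the short side, supply: 324.

324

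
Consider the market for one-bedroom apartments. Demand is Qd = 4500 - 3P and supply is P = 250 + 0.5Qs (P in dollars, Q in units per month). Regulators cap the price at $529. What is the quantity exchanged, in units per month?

558

Rearranging supply gives Qs = 2P - 500. Without the control the market clears where 4500 - 3P = 2P - 500, i.e. P* = 1000 and Q* = 1500.
Since 529 < 1000, the ceiling is binding.
At P = 529: Qd = 4500 - 3·529 = 2913 and Qs = 2·529 - 500 = 558.
The quantity actually transacted is the short side, supply: 558.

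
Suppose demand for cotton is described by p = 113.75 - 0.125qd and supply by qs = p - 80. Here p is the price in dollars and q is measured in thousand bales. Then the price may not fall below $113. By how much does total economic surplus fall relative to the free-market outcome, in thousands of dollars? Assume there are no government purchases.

Rearranging demand gives qd = 910 - 8p. Setting quantity demanded equal to quantity supplied, 910 - 8p = p - 80, gives p* = 110 and q* = 30.
Since 113 > 110, the floor is binding.
At p = 113: qd = 910 - 8·113 = 6 and qs = 113 - 80 = 33.
Quantity traded falls to 6. At q = 6 the demand price is (910 - 6)/8 = 113 and the supply price is 80 + 6 = 86.
Deadweight loss = ½ · (113 - 86) · (30 - 6) = ½ · 27 · 24 = 324.

324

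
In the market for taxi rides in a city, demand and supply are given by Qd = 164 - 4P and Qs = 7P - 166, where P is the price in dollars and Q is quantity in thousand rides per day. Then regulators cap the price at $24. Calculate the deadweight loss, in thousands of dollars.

Setting quantity demanded equal to quantity supplied, 164 - 4P = 7P - 166, gives P* = 30 and Q* = 44.
The ceiling of 24 is below the equilibrium price 30, so it binds.
At P = 24: Qd = 164 - 4·24 = 68 and Qs = 7·24 - 166 = 2.
Quantity traded falls to 2. At Q = 2 the demand price is (164 - 2)/4 = 40.5 and the supply price is (166 + 2)/7 = 24.
Deadweight loss = ½ · (40.5 - 24) · (44 - 2) = ½ · 16.5 · 42 = 346.5.

346.5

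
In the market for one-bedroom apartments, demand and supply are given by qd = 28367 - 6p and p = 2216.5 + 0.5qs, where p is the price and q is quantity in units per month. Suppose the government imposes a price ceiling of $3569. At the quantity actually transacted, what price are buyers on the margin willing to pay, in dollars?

Rearranging supply gives qs = 2p - 4433. Without the control the market clears where 28367 - 6p = 2p - 4433, i.e. p* = 4100 and q* = 3767.
Since 3569 < 4100, the ceiling is binding.
At p = 3569: qd = 28367 - 6·3569 = 6953 and qs = 2·3569 - 4433 = 2705.
Only 2705 units reach the market. On the demand curve, the marginal buyer's willingness to pay at q = 2705 is (28367 - 2705)/6 = 4277.

4277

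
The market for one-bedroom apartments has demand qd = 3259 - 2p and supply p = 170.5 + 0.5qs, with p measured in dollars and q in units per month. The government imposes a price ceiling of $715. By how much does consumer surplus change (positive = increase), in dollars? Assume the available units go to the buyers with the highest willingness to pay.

167240

Rearranging supply gives qs = 2p - 341. Without the control the market clears where 3259 - 2p = 2p - 341, i.e. p* = 900 and q* = 1459.
The ceiling of 715 is below the equilibrium price 900, so it binds.
At p = 715: qd = 3259 - 2·715 = 1829 and qs = 2·715 - 341 = 1089.
Consumer surplus without the control is ½ · (1629.5 - 900) · 1459 = 532170.25.
With the ceiling, 1089 units are sold at 715 (assume they go to the highest-value buyers). The demand price at q = 1089 is 1085, so CS = ½ · [(1629.5 - 715) + (1085 - 715)] · 1089 = 699410.25.
Change in consumer surplus = 699410.25 - 532170.25 = 167240.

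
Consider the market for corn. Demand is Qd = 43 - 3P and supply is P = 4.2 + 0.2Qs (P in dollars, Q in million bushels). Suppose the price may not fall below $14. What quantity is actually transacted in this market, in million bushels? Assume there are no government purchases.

Rearranging supply gives Qs = 5P - 21. Equilibrium: 43 - 3P = 5P - 21, so 64 = 8P and P* = 8, Q* = 19.
Since 14 > 8, the floor is binding.
At P = 14: Qd = 43 - 3·14 = 1 and Qs = 5·14 - 21 = 49.
The quantity actually transacted is the short side, demand: 1.

1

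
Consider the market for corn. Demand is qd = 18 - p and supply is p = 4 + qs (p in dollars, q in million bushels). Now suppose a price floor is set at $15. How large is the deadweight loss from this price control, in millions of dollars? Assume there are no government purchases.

Rearranging supply gives qs = p - 4. Setting quantity demanded equal to quantity supplied, 18 - p = p - 4, gives p* = 11 and q* = 7.
Since 15 > 11, the floor is binding.
At p = 15: qd = 18 - 15 = 3 and qs = 15 - 4 = 11.
Quantity traded falls to 3. At q = 3 the demand price is 18 - 3 = 15 and the supply price is 4 + 3 = 7.
Deadweight loss = ½ · (15 - 7) · (7 - 3) = ½ · 8 · 4 = 16.

16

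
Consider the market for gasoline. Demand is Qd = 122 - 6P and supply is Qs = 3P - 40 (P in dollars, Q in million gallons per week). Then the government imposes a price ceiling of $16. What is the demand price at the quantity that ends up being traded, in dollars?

19

Without the control the market clears where 122 - 6P = 3P - 40, i.e. P* = 18 and Q* = 14.
The ceiling of 16 is below the equilibrium price 18, so it binds.
At P = 16: Qd = 122 - 6·16 = 26 and Qs = 3·16 - 40 = 8.
Only 8 units reach the market. On the demand curve, the marginal buyer's willingness to pay at Q = 8 is (122 - 8)/6 = 19.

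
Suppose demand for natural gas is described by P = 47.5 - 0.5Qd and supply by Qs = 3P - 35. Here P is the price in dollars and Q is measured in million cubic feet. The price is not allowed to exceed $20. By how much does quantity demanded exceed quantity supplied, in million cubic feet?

30

Rearranging demand gives Qd = 95 - 2P. In a free market, 95 - 2P = 3P - 35 gives the equilibrium P* = 26, Q* = 43.
The ceiling of 20 is below the equilibrium price 26, so it binds.
At P = 20: Qd = 95 - 2·20 = 55 and Qs = 3·20 - 35 = 25.
Shortage = Qd - Qs = 55 - 25 = 30.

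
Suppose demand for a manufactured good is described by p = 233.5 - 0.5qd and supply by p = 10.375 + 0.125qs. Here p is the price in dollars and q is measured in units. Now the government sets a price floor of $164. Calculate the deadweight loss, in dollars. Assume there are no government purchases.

Rearranging demand gives qd = 467 - 2p; rearranging supply gives qs = 8p - 83. Setting quantity demanded equal to quantity supplied, 467 - 2p = 8p - 83, gives p* = 55 and q* = 357.
Since 164 > 55, the floor is binding.
At p = 164: qd = 467 - 2·164 = 139 and qs = 8·164 - 83 = 1229.
Quantity traded falls to 139. At q = 139 the demand price is (467 - 139)/2 = 164 and the supply price is (83 + 139)/8 = 27.75.
Deadweight loss = ½ · (164 - 27.75) · (357 - 139) = ½ · 136.25 · 218 = 14851.25.

14851.25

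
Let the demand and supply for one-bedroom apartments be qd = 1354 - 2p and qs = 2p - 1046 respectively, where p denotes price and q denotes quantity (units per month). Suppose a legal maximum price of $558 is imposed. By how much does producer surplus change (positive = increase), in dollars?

-4704

In a free market, 1354 - 2p = 2p - 1046 gives the equilibrium p* = 600, q* = 154.
Because the ceiling (558) lies below the market-clearing price, it is binding.
At p = 558: qd = 1354 - 2·558 = 238 and qs = 2·558 - 1046 = 70.
Producer surplus without the control is ½ · (600 - 523) · 154 = 5929.
With the ceiling, producers sell 70 units at 558, so PS = ½ · (558 - 523) · 70 = 1225.
Change in producer surplus = 1225 - 5929 = -4704.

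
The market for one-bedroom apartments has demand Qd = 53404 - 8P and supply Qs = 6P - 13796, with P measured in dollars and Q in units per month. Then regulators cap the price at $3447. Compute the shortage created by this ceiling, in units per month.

18942

Equilibrium: 53404 - 8P = 6P - 13796, so 67200 = 14P and P* = 4800, Q* = 15004.
Because the ceiling (3447) lies below the market-clearing price, it is binding.
At P = 3447: Qd = 53404 - 8·3447 = 25828 and Qs = 6·3447 - 13796 = 6886.
Shortage = Qd - Qs = 25828 - 6886 = 18942.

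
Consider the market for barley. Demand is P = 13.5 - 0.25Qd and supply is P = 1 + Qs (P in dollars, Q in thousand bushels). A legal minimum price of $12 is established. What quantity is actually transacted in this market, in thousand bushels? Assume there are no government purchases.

6

Rearranging demand gives Qd = 54 - 4P; rearranging supply gives Qs = P - 1. Equilibrium: 54 - 4P = P - 1, so 55 = 5P and P* = 11, Q* = 10.
Because the floor (12) lies above the market-clearing price, it is binding.
At P = 12: Qd = 54 - 4·12 = 6 and Qs = 12 - 1 = 11.
The quantity actually transacted is the short side, demand: 6.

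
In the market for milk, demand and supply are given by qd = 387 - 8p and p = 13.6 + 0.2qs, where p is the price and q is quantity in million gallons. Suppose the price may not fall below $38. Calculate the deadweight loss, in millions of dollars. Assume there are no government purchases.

Rearranging supply gives qs = 5p - 68. In a free market, 387 - 8p = 5p - 68 gives the equilibrium p* = 35, q* = 107.
Since 38 > 35, the floor is binding.
At p = 38: qd = 387 - 8·38 = 83 and qs = 5·38 - 68 = 122.
Quantity traded falls to 83. At q = 83 the demand price is (387 - 83)/8 = 38 and the supply price is (68 + 83)/5 = 30.2.
Deadweight loss = ½ · (38 - 30.2) · (107 - 83) = ½ · 7.8 · 24 = 93.6.

93.6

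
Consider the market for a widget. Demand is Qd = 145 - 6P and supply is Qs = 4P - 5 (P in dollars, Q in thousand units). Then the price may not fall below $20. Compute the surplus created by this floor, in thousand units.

Without the control the market clears where 145 - 6P = 4P - 5, i.e. P* = 15 and Q* = 55.
Since 20 > 15, the floor is binding.
At P = 20: Qd = 145 - 6·20 = 25 and Qs = 4·20 - 5 = 75.
Surplus = Qs - Qd = 75 - 25 = 50.

50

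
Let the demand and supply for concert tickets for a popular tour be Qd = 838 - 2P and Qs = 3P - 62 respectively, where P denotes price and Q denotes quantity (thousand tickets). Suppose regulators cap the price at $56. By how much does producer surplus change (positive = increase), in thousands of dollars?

Without the control the market clears where 838 - 2P = 3P - 62, i.e. P* = 180 and Q* = 478.
Since 56 < 180, the ceiling is binding.
At P = 56: Qd = 838 - 2·56 = 726 and Qs = 3·56 - 62 = 106.
Producer surplus without the control is ½ · (180 - 62/3) · 478 = 114242/3.
With the ceiling, producers sell 106 units at 56, so PS = ½ · (56 - 62/3) · 106 = 5618/3.
Change in producer surplus = 5618/3 - 114242/3 = -36208.

-36208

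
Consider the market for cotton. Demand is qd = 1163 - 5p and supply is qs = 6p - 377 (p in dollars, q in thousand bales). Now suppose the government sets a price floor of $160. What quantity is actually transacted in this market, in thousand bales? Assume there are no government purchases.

In a free market, 1163 - 5p = 6p - 377 gives the equilibrium p* = 140, q* = 463.
Because the floor (160) lies above the market-clearing price, it is binding.
At p = 160: qd = 1163 - 5·160 = 363 and qs = 6·160 - 377 = 583.
The quantity actually transacted is the short side, demand: 363.

363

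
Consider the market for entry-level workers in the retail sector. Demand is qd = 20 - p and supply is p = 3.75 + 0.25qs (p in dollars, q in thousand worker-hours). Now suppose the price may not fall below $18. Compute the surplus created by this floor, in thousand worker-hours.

Rearranging supply gives qs = 4p - 15. Without the control the market clears where 20 - p = 4p - 15, i.e. p* = 7 and q* = 13.
The floor of 18 is above the equilibrium price 7, so it binds.
At p = 18: qd = 20 - 18 = 2 and qs = 4·18 - 15 = 57.
Surplus = qs - qd = 57 - 2 = 55.

55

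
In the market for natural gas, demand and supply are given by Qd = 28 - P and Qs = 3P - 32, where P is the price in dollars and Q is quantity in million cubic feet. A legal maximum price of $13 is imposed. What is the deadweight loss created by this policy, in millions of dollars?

24

Setting quantity demanded equal to quantity supplied, 28 - P = 3P - 32, gives P* = 15 and Q* = 13.
The ceiling of 13 is below the equilibrium price 15, so it binds.
At P = 13: Qd = 28 - 13 = 15 and Qs = 3·13 - 32 = 7.
Quantity traded falls to 7. At Q = 7 the demand price is 28 - 7 = 21 and the supply price is (32 + 7)/3 = 13.
Deadweight loss = ½ · (21 - 13) · (13 - 7) = ½ · 8 · 6 = 24.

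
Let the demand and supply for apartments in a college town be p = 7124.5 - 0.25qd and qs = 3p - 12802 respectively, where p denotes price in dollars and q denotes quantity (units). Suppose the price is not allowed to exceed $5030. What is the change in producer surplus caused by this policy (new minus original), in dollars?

-3125910

Rearranging demand gives qd = 28498 - 4p. In a free market, 28498 - 4p = 3p - 12802 gives the equilibrium p* = 5900, q* = 4898.
The ceiling of 5030 is below the equilibrium price 5900, so it binds.
At p = 5030: qd = 28498 - 4·5030 = 8378 and qs = 3·5030 - 12802 = 2288.
Producer surplus without the control is ½ · (5900 - 12802/3) · 4898 = 11995202/3.
With the ceiling, producers sell 2288 units at 5030, so PS = ½ · (5030 - 12802/3) · 2288 = 2617472/3.
Change in producer surplus = 2617472/3 - 11995202/3 = -3125910.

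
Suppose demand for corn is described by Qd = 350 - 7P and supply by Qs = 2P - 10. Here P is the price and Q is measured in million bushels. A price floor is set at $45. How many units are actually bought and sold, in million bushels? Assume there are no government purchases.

35

Equilibrium: 350 - 7P = 2P - 10, so 360 = 9P and P* = 40, Q* = 70.
The floor of 45 is above the equilibrium price 40, so it binds.
At P = 45: Qd = 350 - 7·45 = 35 and Qs = 2·45 - 10 = 80.
The quantity actually transacted is the short side, demand: 35.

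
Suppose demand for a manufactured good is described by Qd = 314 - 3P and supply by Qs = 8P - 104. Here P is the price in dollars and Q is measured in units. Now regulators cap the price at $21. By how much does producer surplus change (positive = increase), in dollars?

-2244

Setting quantity demanded equal to quantity supplied, 314 - 3P = 8P - 104, gives P* = 38 and Q* = 200.
Because the ceiling (21) lies below the market-clearing price, it is binding.
At P = 21: Qd = 314 - 3·21 = 251 and Qs = 8·21 - 104 = 64.
Producer surplus without the control is ½ · (38 - 13) · 200 = 2500.
With the ceiling, producers sell 64 units at 21, so PS = ½ · (21 - 13) · 64 = 256.
Change in producer surplus = 256 - 2500 = -2244.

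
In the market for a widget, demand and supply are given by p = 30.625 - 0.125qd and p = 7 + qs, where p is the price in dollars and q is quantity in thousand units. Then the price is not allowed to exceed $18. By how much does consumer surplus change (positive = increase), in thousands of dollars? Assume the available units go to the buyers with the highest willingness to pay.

103.75

Rearranging demand gives qd = 245 - 8p; rearranging supply gives qs = p - 7. Equilibrium: 245 - 8p = p - 7, so 252 = 9p and p* = 28, q* = 21.
The ceiling of 18 is below the equilibrium price 28, so it binds.
At p = 18: qd = 245 - 8·18 = 101 and qs = 18 - 7 = 11.
Consumer surplus without the control is ½ · (30.625 - 28) · 21 = 27.5625.
With the ceiling, 11 units are sold at 18 (assume they go to the highest-value buyers). The demand price at q = 11 is 29.25, so CS = ½ · [(30.625 - 18) + (29.25 - 18)] · 11 = 131.3125.
Change in consumer surplus = 131.3125 - 27.5625 = 103.75.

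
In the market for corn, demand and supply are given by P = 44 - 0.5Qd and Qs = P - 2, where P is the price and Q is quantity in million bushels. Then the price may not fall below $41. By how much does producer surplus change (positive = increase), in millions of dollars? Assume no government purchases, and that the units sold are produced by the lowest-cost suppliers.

-176

Rearranging demand gives Qd = 88 - 2P. Without the control the market clears where 88 - 2P = P - 2, i.e. P* = 30 and Q* = 28.
The floor of 41 is above the equilibrium price 30, so it binds.
At P = 41: Qd = 88 - 2·41 = 6 and Qs = 41 - 2 = 39.
Producer surplus without the control is ½ · (30 - 2) · 28 = 392.
With the floor, 6 units are sold at 41. The supply price at Q = 6 is 8, so PS = ½ · [(41 - 2) + (41 - 8)] · 6 = 216.
Change in producer surplus = 216 - 392 = -176.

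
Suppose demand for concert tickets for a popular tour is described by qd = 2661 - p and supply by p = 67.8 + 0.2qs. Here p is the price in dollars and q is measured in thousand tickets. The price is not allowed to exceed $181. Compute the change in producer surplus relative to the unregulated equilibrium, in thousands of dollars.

-434956.5

Rearranging supply gives qs = 5p - 339. Setting quantity demanded equal to quantity supplied, 2661 - p = 5p - 339, gives p* = 500 and q* = 2161.
Because the ceiling (181) lies below the market-clearing price, it is binding.
At p = 181: qd = 2661 - 181 = 2480 and qs = 5·181 - 339 = 566.
Producer surplus without the control is ½ · (500 - 67.8) · 2161 = 466992.1.
With the ceiling, producers sell 566 units at 181, so PS = ½ · (181 - 67.8) · 566 = 32035.6.
Change in producer surplus = 32035.6 - 466992.1 = -434956.5.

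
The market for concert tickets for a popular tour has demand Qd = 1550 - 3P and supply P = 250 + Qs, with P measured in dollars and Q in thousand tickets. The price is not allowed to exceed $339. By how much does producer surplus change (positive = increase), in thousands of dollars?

Rearranging supply gives Qs = P - 250. Equilibrium: 1550 - 3P = P - 250, so 1800 = 4P and P* = 450, Q* = 200.
The ceiling of 339 is below the equilibrium price 450, so it binds.
At P = 339: Qd = 1550 - 3·339 = 533 and Qs = 339 - 250 = 89.
Producer surplus without the control is ½ · (450 - 250) · 200 = 20000.
With the ceiling, producers sell 89 units at 339, so PS = ½ · (339 - 250) · 89 = 3960.5.
Change in producer surplus = 3960.5 - 20000 = -16039.5.

-16039.5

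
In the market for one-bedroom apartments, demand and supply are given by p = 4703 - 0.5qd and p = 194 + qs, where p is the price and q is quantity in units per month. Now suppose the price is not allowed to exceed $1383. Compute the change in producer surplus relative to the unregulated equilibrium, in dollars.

Rearranging demand gives qd = 9406 - 2p; rearranging supply gives qs = p - 194. Without the control the market clears where 9406 - 2p = p - 194, i.e. p* = 3200 and q* = 3006.
Since 1383 < 3200, the ceiling is binding.
At p = 1383: qd = 9406 - 2·1383 = 6640 and qs = 1383 - 194 = 1189.
Producer surplus without the control is ½ · (3200 - 194) · 3006 = 4518018.
With the ceiling, producers sell 1189 units at 1383, so PS = ½ · (1383 - 194) · 1189 = 706860.5.
Change in producer surplus = 706860.5 - 4518018 = -3811157.5.

-3811157.5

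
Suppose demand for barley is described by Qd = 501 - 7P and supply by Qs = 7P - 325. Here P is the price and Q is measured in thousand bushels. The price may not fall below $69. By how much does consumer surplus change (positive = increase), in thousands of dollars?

-530

Setting quantity demanded equal to quantity supplied, 501 - 7P = 7P - 325, gives P* = 59 and Q* = 88.
Since 69 > 59, the floor is binding.
At P = 69: Qd = 501 - 7·69 = 18 and Qs = 7·69 - 325 = 158.
Consumer surplus without the control is ½ · (501/7 - 59) · 88 = 3872/7.
With the floor, consumers buy 18 units at 69, so CS = ½ · (501/7 - 69) · 18 = 162/7.
Change in consumer surplus = 162/7 - 3872/7 = -530.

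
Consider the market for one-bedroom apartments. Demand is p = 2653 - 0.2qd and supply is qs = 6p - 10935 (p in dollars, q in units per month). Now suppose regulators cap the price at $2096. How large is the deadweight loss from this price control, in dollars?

Rearranging demand gives qd = 13265 - 5p. In a free market, 13265 - 5p = 6p - 10935 gives the equilibrium p* = 2200, q* = 2265.
The ceiling of 2096 is below the equilibrium price 2200, so it binds.
At p = 2096: qd = 13265 - 5·2096 = 2785 and qs = 6·2096 - 10935 = 1641.
Quantity traded falls to 1641. At q = 1641 the demand price is (13265 - 1641)/5 = 2324.8 and the supply price is (10935 + 1641)/6 = 2096.
Deadweight loss = ½ · (2324.8 - 2096) · (2265 - 1641) = ½ · 228.8 · 624 = 71385.6.

71385.6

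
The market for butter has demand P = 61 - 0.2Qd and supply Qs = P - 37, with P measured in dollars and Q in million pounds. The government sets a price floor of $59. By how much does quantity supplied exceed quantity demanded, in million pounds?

Rearranging demand gives Qd = 305 - 5P. In a free market, 305 - 5P = P - 37 gives the equilibrium P* = 57, Q* = 20.
The floor of 59 is above the equilibrium price 57, so it binds.
At P = 59: Qd = 305 - 5·59 = 10 and Qs = 59 - 37 = 22.
Surplus = Qs - Qd = 22 - 10 = 12.

12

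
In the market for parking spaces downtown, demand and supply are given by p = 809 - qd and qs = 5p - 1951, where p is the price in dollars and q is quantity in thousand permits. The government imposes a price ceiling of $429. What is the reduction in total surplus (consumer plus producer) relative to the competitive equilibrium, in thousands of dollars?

14415

Rearranging demand gives qd = 809 - p. Without the control the market clears where 809 - p = 5p - 1951, i.e. p* = 460 and q* = 349.
The ceiling of 429 is below the equilibrium price 460, so it binds.
At p = 429: qd = 809 - 429 = 380 and qs = 5·429 - 1951 = 194.
Quantity traded falls to 194. At q = 194 the demand price is 809 - 194 = 615 and the supply price is (1951 + 194)/5 = 429.
Deadweight loss = ½ · (615 - 429) · (349 - 194) = ½ · 186 · 155 = 14415.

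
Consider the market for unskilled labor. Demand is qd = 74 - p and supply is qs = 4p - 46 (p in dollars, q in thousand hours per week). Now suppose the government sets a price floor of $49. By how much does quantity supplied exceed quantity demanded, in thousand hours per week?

Equilibrium: 74 - p = 4p - 46, so 120 = 5p and p* = 24, q* = 50.
The floor of 49 is above the equilibrium price 24, so it binds.
At p = 49: qd = 74 - 49 = 25 and qs = 4·49 - 46 = 150.
Surplus = qs - qd = 150 - 25 = 125.

125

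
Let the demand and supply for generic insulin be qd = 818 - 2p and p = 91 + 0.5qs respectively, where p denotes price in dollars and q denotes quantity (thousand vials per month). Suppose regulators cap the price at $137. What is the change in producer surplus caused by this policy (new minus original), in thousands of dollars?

Rearranging supply gives qs = 2p - 182. Without the control the market clears where 818 - 2p = 2p - 182, i.e. p* = 250 and q* = 318.
Because the ceiling (137) lies below the market-clearing price, it is binding.
At p = 137: qd = 818 - 2·137 = 544 and qs = 2·137 - 182 = 92.
Producer surplus without the control is ½ · (250 - 91) · 318 = 25281.
With the ceiling, producers sell 92 units at 137, so PS = ½ · (137 - 91) · 92 = 2116.
Change in producer surplus = 2116 - 25281 = -23165.

-23165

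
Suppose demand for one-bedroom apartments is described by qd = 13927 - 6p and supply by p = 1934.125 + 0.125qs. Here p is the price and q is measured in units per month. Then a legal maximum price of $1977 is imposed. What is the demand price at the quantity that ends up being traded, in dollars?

Rearranging supply gives qs = 8p - 15473. Setting quantity demanded equal to quantity supplied, 13927 - 6p = 8p - 15473, gives p* = 2100 and q* = 1327.
The ceiling of 1977 is below the equilibrium price 2100, so it binds.
At p = 1977: qd = 13927 - 6·1977 = 2065 and qs = 8·1977 - 15473 = 343.
Only 343 units reach the market. On the demand curve, the marginal buyer's willingness to pay at q = 343 is (13927 - 343)/6 = 2264.

2264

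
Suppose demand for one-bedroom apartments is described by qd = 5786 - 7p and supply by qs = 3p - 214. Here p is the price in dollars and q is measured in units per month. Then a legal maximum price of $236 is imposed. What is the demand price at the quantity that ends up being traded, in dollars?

Setting quantity demanded equal to quantity supplied, 5786 - 7p = 3p - 214, gives p* = 600 and q* = 1586.
Because the ceiling (236) lies below the market-clearing price, it is binding.
At p = 236: qd = 5786 - 7·236 = 4134 and qs = 3·236 - 214 = 494.
Only 494 units reach the market. On the demand curve, the marginal buyer's willingness to pay at q = 494 is (5786 - 494)/7 = 756.

756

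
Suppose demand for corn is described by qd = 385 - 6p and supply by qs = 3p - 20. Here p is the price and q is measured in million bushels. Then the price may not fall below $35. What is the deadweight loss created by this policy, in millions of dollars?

0

Equilibrium: 385 - 6p = 3p - 20, so 405 = 9p and p* = 45, q* = 115.
Since 35 is below p* = 45, the floor does not bind and the free-market outcome prevails.
Since the control does not bind, no trades are prevented and deadweight loss is zero.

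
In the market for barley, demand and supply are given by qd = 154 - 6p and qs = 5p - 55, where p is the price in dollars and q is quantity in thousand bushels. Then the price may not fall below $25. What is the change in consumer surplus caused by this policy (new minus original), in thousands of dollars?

-132

Equilibrium: 154 - 6p = 5p - 55, so 209 = 11p and p* = 19, q* = 40.
Because the floor (25) lies above the market-clearing price, it is binding.
At p = 25: qd = 154 - 6·25 = 4 and qs = 5·25 - 55 = 70.
Consumer surplus without the control is ½ · (77/3 - 19) · 40 = 400/3.
With the floor, consumers buy 4 units at 25, so CS = ½ · (77/3 - 25) · 4 = 4/3.
Change in consumer surplus = 4/3 - 400/3 = -132.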